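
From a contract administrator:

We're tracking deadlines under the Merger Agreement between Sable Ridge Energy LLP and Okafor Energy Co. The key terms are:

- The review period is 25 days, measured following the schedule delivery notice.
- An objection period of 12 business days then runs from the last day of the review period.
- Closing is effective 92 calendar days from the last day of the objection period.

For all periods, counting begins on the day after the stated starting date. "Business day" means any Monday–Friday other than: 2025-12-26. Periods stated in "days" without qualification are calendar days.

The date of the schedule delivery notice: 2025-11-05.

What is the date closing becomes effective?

The last day of the review period: 2025-11-05 + 25 days = 2025-11-30.
From Sunday, 2025-11-30, 12 business days (Dec 1, Dec 2, Dec 3, Dec 4, …, Dec 12, Dec 15, Dec 16, skipping weekends) brings us to Tuesday, 2025-12-16, which is the last day of the objection period.
The date closing becomes effective: 2025-12-16 + 92 days = 2026-03-18.

2026-03-18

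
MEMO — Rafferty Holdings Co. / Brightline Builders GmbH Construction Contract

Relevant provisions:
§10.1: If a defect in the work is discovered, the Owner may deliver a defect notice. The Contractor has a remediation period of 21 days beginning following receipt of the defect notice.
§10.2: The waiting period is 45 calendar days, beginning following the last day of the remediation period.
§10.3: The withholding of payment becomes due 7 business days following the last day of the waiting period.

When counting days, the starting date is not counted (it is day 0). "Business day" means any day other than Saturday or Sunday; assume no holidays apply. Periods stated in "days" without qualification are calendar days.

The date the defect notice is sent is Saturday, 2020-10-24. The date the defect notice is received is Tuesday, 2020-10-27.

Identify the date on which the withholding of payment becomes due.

The last day of the remediation period: 2020-10-27 + 21 days = 2020-11-17.
The last day of the waiting period: 45 calendar days after 2020-11-17 is 2021-01-01.
From Friday, 2021-01-01, 7 business days (Jan 4, Jan 5, Jan 6, Jan 7, Jan 8, Jan 11, Jan 12, skipping weekends) brings us to Tuesday, 2021-01-12, which is the date on which the withholding of payment becomes due.

2021-01-12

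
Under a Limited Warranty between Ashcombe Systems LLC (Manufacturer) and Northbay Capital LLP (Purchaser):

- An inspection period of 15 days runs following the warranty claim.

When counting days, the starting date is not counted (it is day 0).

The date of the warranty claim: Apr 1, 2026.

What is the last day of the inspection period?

The last day of the inspection period: Apr 1, 2026 + 15 days = Apr 16, 2026.

Apr 16, 2026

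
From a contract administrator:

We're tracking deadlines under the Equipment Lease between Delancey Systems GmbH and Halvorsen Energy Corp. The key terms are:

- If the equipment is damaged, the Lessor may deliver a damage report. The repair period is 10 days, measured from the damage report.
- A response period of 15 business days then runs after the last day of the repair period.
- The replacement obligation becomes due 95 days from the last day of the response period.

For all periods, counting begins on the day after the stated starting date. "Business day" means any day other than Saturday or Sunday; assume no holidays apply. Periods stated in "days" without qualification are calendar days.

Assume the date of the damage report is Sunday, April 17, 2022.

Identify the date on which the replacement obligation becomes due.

Adding 10 calendar days to April 17, 2022 gives April 27, 2022, which is the last day of the repair period.
The last day of the response period: counting 15 business days from Wednesday, April 27, 2022 (Apr 28, Apr 29, May 2, May 3, …, May 16, May 17, May 18, skipping weekends) reaches Wednesday, May 18, 2022.
Adding 95 calendar days to May 18, 2022 gives August 21, 2022, which is the date on which the replacement obligation becomes due.

August 21, 2022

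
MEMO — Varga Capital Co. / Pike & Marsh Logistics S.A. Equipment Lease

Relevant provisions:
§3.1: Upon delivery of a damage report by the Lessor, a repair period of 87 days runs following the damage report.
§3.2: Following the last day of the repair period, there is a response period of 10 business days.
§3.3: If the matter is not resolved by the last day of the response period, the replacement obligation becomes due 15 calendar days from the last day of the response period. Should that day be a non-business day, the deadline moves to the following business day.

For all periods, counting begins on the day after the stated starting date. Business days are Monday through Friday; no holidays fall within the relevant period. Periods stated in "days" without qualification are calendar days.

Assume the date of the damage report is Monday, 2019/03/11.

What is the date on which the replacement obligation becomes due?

Adding 87 calendar days to 2019/03/11 gives 2019/06/06, which is the last day of the repair period.
From Thursday, 2019/06/06, 10 business days (Jun 7, Jun 10, Jun 11, Jun 12, Jun 13, Jun 14, Jun 17, Jun 18, Jun 19, Jun 20, skipping weekends) brings us to Thursday, 2019/06/20, which is the last day of the response period.
Adding 15 calendar days to 2019/06/20 gives 2019/07/05, which is the date on which the replacement obligation becomes due. 2019/07/05 is a Friday, so no roll-forward applies.

2019/07/05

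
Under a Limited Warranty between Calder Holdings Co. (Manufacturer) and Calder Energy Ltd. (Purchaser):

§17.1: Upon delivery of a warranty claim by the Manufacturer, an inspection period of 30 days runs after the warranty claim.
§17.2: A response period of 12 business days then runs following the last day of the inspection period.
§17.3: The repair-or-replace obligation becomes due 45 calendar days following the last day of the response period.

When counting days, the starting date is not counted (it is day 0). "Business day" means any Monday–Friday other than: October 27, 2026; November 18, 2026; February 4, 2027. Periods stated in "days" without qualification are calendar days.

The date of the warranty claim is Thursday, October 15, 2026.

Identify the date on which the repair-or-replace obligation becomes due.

The last day of the inspection period: October 15, 2026 + 30 days = November 14, 2026.
The last day of the response period: counting 12 business days from Saturday, November 14, 2026 (Nov 16, Nov 17, Nov 19, Nov 20, …, Nov 30, Dec 1, Dec 2, skipping weekends and the listed holiday on Nov 18) reaches Wednesday, December 2, 2026.
The date on which the repair-or-replace obligation becomes due: December 2, 2026 + 45 days = January 16, 2027.

January 16, 2027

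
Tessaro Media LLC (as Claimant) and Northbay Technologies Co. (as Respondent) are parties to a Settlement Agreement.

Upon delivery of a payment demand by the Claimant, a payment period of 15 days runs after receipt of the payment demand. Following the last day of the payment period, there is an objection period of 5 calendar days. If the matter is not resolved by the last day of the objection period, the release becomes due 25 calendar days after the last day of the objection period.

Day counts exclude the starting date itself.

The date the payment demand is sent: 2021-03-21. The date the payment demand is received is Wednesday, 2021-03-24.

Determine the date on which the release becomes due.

2021-05-08

The last day of the payment period: 2021-03-24 + 15 days = 2021-04-08.
The last day of the objection period: 5 calendar days after 2021-04-08 is 2021-04-13.
The date on which the release becomes due: 25 calendar days after 2021-04-13 is 2021-05-08.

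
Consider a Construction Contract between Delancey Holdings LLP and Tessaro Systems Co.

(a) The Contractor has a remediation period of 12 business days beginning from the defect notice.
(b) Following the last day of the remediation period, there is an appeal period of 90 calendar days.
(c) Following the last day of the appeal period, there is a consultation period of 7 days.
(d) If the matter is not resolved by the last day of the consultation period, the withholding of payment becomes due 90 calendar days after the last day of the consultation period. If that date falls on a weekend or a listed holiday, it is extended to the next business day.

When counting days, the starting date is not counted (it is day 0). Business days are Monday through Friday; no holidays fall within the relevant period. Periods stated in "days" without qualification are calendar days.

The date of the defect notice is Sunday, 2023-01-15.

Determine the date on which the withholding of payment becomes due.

2023-08-07

The last day of the remediation period: counting 12 business days from Sunday, 2023-01-15 (Jan 16, Jan 17, Jan 18, Jan 19, …, Jan 27, Jan 30, Jan 31, skipping weekends) reaches Tuesday, 2023-01-31.
The last day of the appeal period: 2023-01-31 + 90 days = 2023-05-01.
Adding 7 calendar days to 2023-05-01 gives 2023-05-08, which is the last day of the consultation period.
Adding 90 calendar days to 2023-05-08 gives 2023-08-06, which is the date on which the withholding of payment becomes due. That falls on a Sunday, so it rolls to the next business day, Monday, 2023-08-07.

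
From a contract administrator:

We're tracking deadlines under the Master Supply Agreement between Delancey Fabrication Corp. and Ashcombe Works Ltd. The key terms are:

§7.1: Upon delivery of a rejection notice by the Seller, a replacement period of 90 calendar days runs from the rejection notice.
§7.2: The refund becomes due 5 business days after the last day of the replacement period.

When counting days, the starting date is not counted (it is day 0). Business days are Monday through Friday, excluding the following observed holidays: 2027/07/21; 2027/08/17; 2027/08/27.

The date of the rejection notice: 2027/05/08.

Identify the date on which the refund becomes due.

2027/08/13

The last day of the replacement period: 90 calendar days after 2027/05/08 is 2027/08/06.
From Friday, 2027/08/06, 5 business days (Aug 9, Aug 10, Aug 11, Aug 12, Aug 13, skipping weekends) brings us to Friday, 2027/08/13, which is the date on which the refund becomes due.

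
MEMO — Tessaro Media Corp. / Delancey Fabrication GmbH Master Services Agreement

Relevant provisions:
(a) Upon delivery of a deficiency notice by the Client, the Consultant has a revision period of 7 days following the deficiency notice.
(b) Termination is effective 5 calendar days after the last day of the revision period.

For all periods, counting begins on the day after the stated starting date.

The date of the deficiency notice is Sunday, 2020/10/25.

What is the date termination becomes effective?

2020/11/06

The last day of the revision period: 7 calendar days after 2020/10/25 is 2020/11/01.
The date termination becomes effective: 5 calendar days after 2020/11/01 is 2020/11/06.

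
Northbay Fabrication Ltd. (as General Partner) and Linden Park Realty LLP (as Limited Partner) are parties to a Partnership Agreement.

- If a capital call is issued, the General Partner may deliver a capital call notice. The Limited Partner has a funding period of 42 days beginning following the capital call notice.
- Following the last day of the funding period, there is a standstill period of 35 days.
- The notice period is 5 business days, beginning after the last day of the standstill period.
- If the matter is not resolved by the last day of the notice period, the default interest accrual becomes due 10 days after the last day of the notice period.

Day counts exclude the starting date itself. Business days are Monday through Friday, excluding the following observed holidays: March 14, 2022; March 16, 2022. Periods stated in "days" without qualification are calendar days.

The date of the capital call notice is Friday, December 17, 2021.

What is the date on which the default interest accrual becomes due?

March 21, 2022

The last day of the funding period: 42 calendar days after December 17, 2021 is January 28, 2022.
The last day of the standstill period: January 28, 2022 + 35 days = March 4, 2022.
The last day of the notice period: 5 business days after Friday, March 4, 2022, skipping weekends — Mar 7, Mar 8, Mar 9, Mar 10, Mar 11 — lands on Friday, March 11, 2022.
The date on which the default interest accrual becomes due: March 11, 2022 + 10 days = March 21, 2022.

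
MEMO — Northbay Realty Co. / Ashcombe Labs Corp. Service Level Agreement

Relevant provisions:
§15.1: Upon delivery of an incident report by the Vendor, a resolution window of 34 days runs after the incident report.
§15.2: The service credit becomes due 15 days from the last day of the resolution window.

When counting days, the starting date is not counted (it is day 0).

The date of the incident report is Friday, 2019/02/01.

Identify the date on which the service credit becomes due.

2019/03/22

The last day of the resolution window: 2019/02/01 + 34 days = 2019/03/07.
The date on which the service credit becomes due: 2019/03/07 + 15 days = 2019/03/22.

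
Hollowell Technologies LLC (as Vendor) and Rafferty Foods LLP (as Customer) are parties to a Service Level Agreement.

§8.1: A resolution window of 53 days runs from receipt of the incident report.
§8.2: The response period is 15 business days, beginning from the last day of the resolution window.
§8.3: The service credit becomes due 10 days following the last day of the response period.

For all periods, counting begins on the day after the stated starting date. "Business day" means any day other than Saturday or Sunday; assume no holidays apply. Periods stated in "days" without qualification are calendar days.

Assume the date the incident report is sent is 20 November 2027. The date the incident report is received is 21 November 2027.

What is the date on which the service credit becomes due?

The last day of the resolution window: 21 November 2027 + 53 days = 13 January 2028.
The last day of the response period: counting 15 business days from Thursday, 13 January 2028 (Jan 14, Jan 17, Jan 18, Jan 19, …, Feb 1, Feb 2, Feb 3, skipping weekends) reaches Thursday, 3 February 2028.
Adding 10 calendar days to 3 February 2028 gives 13 February 2028, which is the date on which the service credit becomes due.

13 February 2028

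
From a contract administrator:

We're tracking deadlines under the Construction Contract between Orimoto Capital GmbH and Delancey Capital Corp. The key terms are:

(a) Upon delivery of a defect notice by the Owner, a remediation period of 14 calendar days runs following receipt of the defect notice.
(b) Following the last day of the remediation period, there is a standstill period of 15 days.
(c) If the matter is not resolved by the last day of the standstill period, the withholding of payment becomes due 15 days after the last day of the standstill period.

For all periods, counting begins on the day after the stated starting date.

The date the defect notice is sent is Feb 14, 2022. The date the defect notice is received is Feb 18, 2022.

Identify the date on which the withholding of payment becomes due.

Adding 14 calendar days to Feb 18, 2022 gives Mar 4, 2022, which is the last day of the remediation period.
The last day of the standstill period: 15 calendar days after Mar 4, 2022 is Mar 19, 2022.
The date on which the withholding of payment becomes due: Mar 19, 2022 + 15 days = Apr 3, 2022.

Apr 3, 2022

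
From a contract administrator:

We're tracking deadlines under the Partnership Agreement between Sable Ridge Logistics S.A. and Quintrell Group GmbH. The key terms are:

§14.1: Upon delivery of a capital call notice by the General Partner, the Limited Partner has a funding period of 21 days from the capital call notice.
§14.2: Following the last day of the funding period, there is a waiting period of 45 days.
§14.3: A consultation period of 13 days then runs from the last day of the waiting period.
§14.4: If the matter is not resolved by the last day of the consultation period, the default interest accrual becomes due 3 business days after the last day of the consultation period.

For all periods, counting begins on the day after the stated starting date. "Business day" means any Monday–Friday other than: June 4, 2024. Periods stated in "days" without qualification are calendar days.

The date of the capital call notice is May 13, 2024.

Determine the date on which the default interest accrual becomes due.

August 5, 2024

The last day of the funding period: 21 calendar days after May 13, 2024 is June 3, 2024.
Adding 45 calendar days to June 3, 2024 gives July 18, 2024, which is the last day of the waiting period.
The last day of the consultation period: 13 calendar days after July 18, 2024 is July 31, 2024.
From Wednesday, July 31, 2024, 3 business days (Aug 1, Aug 2, Aug 5, skipping weekends) brings us to Monday, August 5, 2024, which is the date on which the default interest accrual becomes due.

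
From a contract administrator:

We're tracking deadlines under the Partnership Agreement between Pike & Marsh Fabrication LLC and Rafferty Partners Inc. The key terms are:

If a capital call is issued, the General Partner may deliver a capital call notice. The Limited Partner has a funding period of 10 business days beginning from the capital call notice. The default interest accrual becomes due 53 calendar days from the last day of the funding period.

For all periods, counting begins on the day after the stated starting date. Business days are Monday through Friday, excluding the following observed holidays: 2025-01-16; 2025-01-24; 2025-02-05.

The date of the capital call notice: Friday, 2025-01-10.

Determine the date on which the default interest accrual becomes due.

From Friday, 2025-01-10, 10 business days (Jan 13, Jan 14, Jan 15, Jan 17, Jan 20, Jan 21, Jan 22, Jan 23, Jan 27, Jan 28, skipping weekends and the listed holidays on Jan 16, Jan 24) brings us to Tuesday, 2025-01-28, which is the last day of the funding period.
The date on which the default interest accrual becomes due: 2025-01-28 + 53 days = 2025-03-22.

2025-03-22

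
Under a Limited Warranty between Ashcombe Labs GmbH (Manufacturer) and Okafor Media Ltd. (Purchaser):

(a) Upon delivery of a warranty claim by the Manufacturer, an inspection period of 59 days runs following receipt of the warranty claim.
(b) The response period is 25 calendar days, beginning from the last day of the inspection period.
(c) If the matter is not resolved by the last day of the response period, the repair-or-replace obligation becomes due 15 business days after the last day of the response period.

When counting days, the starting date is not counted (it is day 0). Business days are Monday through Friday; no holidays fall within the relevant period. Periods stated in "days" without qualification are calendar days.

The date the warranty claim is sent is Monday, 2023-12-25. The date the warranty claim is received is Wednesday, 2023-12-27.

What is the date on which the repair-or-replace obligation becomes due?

2024-04-10

The last day of the inspection period: 59 calendar days after 2023-12-27 is 2024-02-24.
The last day of the response period: 2024-02-24 + 25 days = 2024-03-20.
From Wednesday, 2024-03-20, 15 business days (Mar 21, Mar 22, Mar 25, Mar 26, …, Apr 8, Apr 9, Apr 10, skipping weekends) brings us to Wednesday, 2024-04-10, which is the date on which the repair-or-replace obligation becomes due.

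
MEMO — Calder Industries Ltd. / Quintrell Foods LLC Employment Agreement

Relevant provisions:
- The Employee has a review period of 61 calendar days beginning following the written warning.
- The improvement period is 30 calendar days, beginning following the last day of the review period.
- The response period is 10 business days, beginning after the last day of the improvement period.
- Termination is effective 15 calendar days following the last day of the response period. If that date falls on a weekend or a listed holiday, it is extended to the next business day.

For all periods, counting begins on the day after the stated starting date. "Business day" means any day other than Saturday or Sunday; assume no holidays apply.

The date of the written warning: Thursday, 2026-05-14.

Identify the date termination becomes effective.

2026-09-11

The last day of the review period: 61 calendar days after 2026-05-14 is 2026-07-14.
Adding 30 calendar days to 2026-07-14 gives 2026-08-13, which is the last day of the improvement period.
The last day of the response period: 10 business days after Thursday, 2026-08-13, skipping weekends — Aug 14, Aug 17, Aug 18, Aug 19, Aug 20, Aug 21, Aug 24, Aug 25, Aug 26, Aug 27 — lands on Thursday, 2026-08-27.
Adding 15 calendar days to 2026-08-27 gives 2026-09-11, which is the date termination becomes effective. 2026-09-11 is a Friday, so no roll-forward applies.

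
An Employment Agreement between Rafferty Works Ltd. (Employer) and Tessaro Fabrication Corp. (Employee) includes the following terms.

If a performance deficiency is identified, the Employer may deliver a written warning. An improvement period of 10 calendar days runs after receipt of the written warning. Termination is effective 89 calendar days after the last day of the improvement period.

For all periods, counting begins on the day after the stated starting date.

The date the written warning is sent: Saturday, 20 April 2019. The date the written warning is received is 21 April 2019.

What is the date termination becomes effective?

The last day of the improvement period: 21 April 2019 + 10 days = 1 May 2019.
The date termination becomes effective: 89 calendar days after 1 May 2019 is 29 July 2019.

29 July 2019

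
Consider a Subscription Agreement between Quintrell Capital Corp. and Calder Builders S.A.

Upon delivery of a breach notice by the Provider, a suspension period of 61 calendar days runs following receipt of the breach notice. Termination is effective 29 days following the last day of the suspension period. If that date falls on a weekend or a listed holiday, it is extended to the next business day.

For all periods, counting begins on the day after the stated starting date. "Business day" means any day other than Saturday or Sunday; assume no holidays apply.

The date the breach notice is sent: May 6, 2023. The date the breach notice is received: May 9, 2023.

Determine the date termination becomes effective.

August 7, 2023

Adding 61 calendar days to May 9, 2023 gives July 9, 2023, which is the last day of the suspension period.
The date termination becomes effective: 29 calendar days after July 9, 2023 is August 7, 2023. August 7, 2023 is a Monday, so no roll-forward applies.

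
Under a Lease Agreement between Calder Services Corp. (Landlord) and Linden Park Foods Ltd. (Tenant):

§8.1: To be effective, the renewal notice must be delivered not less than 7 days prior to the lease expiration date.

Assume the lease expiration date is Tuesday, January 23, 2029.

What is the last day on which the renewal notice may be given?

January 16, 2029

Counting back 7 calendar days from January 23, 2029 gives January 16, 2029.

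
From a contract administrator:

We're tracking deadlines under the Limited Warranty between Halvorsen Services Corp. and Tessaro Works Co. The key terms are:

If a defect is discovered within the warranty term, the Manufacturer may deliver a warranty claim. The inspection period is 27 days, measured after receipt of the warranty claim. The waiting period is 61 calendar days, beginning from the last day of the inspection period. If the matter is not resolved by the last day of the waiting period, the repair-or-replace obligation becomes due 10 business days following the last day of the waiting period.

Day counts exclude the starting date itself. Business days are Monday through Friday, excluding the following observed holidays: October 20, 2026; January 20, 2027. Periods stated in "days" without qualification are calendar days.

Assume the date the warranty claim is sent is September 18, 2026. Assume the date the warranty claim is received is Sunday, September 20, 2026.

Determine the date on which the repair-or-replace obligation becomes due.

December 31, 2026

The last day of the inspection period: 27 calendar days after September 20, 2026 is October 17, 2026.
The last day of the waiting period: 61 calendar days after October 17, 2026 is December 17, 2026.
From Thursday, December 17, 2026, 10 business days (Dec 18, Dec 21, Dec 22, Dec 23, Dec 24, Dec 25, Dec 28, Dec 29, Dec 30, Dec 31, skipping weekends) brings us to Thursday, December 31, 2026, which is the date on which the repair-or-replace obligation becomes due.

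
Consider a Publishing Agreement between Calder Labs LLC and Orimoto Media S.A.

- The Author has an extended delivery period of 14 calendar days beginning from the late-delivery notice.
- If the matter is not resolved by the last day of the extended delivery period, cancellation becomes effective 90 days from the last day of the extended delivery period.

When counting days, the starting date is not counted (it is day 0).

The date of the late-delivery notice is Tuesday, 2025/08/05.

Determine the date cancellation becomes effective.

2025/11/17

The last day of the extended delivery period: 14 calendar days after 2025/08/05 is 2025/08/19.
The date cancellation becomes effective: 90 calendar days after 2025/08/19 is 2025/11/17.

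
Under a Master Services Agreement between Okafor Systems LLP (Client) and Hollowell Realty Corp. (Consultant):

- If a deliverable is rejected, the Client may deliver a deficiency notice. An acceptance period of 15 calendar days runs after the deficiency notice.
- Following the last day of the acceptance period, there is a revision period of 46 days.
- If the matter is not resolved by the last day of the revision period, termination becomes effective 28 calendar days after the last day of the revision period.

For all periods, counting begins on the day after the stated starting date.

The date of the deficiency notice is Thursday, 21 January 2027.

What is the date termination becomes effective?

Adding 15 calendar days to 21 January 2027 gives 5 February 2027, which is the last day of the acceptance period.
The last day of the revision period: 46 calendar days after 5 February 2027 is 23 March 2027.
The date termination becomes effective: 28 calendar days after 23 March 2027 is 20 April 2027.

20 April 2027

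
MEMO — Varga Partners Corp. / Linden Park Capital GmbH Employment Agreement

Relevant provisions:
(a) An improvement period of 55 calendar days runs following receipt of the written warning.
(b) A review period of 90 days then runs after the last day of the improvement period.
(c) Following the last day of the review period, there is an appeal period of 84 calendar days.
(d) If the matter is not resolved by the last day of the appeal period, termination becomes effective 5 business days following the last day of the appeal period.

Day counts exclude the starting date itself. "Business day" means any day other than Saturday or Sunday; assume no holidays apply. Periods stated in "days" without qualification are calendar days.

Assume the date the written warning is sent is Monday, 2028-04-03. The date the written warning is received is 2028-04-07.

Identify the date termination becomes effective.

The last day of the improvement period: 2028-04-07 + 55 days = 2028-06-01.
Adding 90 calendar days to 2028-06-01 gives 2028-08-30, which is the last day of the review period.
The last day of the appeal period: 84 calendar days after 2028-08-30 is 2028-11-22.
From Wednesday, 2028-11-22, 5 business days (Nov 23, Nov 24, Nov 27, Nov 28, Nov 29, skipping weekends) brings us to Wednesday, 2028-11-29, which is the date termination becomes effective.

2028-11-29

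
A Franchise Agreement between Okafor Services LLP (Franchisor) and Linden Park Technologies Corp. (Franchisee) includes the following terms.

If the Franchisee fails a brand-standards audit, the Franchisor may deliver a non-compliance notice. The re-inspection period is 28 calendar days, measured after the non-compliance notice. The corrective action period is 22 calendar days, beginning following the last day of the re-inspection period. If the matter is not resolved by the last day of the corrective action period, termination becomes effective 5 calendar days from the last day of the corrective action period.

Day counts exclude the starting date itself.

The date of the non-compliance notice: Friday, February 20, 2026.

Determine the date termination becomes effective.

The last day of the re-inspection period: February 20, 2026 + 28 days = March 20, 2026.
The last day of the corrective action period: March 20, 2026 + 22 days = April 11, 2026.
The date termination becomes effective: 5 calendar days after April 11, 2026 is April 16, 2026.

April 16, 2026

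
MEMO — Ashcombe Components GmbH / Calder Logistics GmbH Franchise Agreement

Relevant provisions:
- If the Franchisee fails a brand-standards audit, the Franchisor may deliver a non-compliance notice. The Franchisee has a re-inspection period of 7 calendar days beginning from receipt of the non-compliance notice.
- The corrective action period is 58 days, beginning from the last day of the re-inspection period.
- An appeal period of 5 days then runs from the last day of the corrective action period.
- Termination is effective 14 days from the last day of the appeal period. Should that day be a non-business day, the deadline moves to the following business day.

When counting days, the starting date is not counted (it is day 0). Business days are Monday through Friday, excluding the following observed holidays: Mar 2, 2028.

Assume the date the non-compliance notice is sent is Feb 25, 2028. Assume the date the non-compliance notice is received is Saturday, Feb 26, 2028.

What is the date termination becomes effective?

May 22, 2028

Adding 7 calendar days to Feb 26, 2028 gives Mar 4, 2028, which is the last day of the re-inspection period.
Adding 58 calendar days to Mar 4, 2028 gives May 1, 2028, which is the last day of the corrective action period.
The last day of the appeal period: 5 calendar days after May 1, 2028 is May 6, 2028.
The date termination becomes effective: 14 calendar days after May 6, 2028 is May 20, 2028. That falls on a Saturday, so it rolls to the next business day, Monday, May 22, 2028.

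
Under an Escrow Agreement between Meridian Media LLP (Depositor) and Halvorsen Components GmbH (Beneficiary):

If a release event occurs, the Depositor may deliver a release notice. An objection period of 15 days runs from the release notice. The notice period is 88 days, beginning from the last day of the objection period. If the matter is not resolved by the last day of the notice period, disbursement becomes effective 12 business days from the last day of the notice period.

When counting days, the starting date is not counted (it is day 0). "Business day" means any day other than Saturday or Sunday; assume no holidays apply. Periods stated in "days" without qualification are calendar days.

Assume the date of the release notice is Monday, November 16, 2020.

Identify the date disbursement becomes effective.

March 16, 2021

Adding 15 calendar days to November 16, 2020 gives December 1, 2020, which is the last day of the objection period.
Adding 88 calendar days to December 1, 2020 gives February 27, 2021, which is the last day of the notice period.
The date disbursement becomes effective: 12 business days after Saturday, February 27, 2021, skipping weekends — Mar 1, Mar 2, Mar 3, Mar 4, …, Mar 12, Mar 15, Mar 16 — lands on Tuesday, March 16, 2021.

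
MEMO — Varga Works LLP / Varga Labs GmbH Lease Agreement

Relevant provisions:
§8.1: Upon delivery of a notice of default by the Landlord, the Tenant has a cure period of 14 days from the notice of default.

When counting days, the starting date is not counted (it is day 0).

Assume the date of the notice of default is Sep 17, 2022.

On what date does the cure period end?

The last day of the cure period: 14 calendar days after Sep 17, 2022 is Oct 1, 2022.

Oct 1, 2022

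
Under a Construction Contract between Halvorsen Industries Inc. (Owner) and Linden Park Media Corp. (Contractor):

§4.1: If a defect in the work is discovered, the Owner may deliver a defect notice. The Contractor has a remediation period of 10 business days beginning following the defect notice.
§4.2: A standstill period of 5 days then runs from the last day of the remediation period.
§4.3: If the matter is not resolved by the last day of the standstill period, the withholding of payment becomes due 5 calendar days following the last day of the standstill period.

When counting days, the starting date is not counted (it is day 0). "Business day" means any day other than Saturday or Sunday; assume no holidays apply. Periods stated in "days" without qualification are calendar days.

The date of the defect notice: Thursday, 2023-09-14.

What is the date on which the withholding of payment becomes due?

The last day of the remediation period: 10 business days after Thursday, 2023-09-14, skipping weekends — Sep 15, Sep 18, Sep 19, Sep 20, Sep 21, Sep 22, Sep 25, Sep 26, Sep 27, Sep 28 — lands on Thursday, 2023-09-28.
The last day of the standstill period: 5 calendar days after 2023-09-28 is 2023-10-03.
The date on which the withholding of payment becomes due: 2023-10-03 + 5 days = 2023-10-08.

2023-10-08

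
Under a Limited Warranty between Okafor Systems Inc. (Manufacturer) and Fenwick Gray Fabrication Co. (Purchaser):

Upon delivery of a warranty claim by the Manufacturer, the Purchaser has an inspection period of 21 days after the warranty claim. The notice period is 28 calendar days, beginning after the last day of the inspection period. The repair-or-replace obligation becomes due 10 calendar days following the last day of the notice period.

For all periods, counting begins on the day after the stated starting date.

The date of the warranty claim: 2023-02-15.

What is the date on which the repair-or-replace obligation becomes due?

The last day of the inspection period: 21 calendar days after 2023-02-15 is 2023-03-08.
Adding 28 calendar days to 2023-03-08 gives 2023-04-05, which is the last day of the notice period.
Adding 10 calendar days to 2023-04-05 gives 2023-04-15, which is the date on which the repair-or-replace obligation becomes due.

2023-04-15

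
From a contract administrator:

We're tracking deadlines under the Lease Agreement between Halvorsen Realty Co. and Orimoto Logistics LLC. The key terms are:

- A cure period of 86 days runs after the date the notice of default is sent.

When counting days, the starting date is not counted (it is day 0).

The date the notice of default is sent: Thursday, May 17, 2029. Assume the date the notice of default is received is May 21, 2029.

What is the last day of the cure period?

The last day of the cure period: 86 calendar days after May 17, 2029 is Aug 11, 2029.

Aug 11, 2029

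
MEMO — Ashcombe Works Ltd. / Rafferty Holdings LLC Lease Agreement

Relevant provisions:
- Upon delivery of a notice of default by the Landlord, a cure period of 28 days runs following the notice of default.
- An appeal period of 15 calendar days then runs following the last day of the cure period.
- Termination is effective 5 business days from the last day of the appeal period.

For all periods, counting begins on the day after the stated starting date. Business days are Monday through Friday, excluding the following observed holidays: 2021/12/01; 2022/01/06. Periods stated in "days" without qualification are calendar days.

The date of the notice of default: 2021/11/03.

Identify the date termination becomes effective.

2021/12/23

The last day of the cure period: 2021/11/03 + 28 days = 2021/12/01.
The last day of the appeal period: 2021/12/01 + 15 days = 2021/12/16.
From Thursday, 2021/12/16, 5 business days (Dec 17, Dec 20, Dec 21, Dec 22, Dec 23, skipping weekends) brings us to Thursday, 2021/12/23, which is the date termination becomes effective.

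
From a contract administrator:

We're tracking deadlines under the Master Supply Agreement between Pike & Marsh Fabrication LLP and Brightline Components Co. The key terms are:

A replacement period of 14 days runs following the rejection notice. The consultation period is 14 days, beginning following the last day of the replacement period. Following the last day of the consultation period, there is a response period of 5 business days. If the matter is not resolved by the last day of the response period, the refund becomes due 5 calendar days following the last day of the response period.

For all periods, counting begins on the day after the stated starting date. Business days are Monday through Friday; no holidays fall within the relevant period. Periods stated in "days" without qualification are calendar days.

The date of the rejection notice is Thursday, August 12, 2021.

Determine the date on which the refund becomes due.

The last day of the replacement period: 14 calendar days after August 12, 2021 is August 26, 2021.
Adding 14 calendar days to August 26, 2021 gives September 9, 2021, which is the last day of the consultation period.
The last day of the response period: counting 5 business days from Thursday, September 9, 2021 (Sep 10, Sep 13, Sep 14, Sep 15, Sep 16, skipping weekends) reaches Thursday, September 16, 2021.
The date on which the refund becomes due: 5 calendar days after September 16, 2021 is September 21, 2021.

September 21, 2021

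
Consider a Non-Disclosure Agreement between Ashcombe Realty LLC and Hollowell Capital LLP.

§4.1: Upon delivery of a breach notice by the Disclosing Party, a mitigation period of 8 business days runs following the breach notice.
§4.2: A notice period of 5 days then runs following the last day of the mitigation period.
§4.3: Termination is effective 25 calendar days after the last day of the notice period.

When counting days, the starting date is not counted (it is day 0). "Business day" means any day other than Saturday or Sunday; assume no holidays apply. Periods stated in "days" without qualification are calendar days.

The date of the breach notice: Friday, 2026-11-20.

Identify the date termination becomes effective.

2027-01-01

From Friday, 2026-11-20, 8 business days (Nov 23, Nov 24, Nov 25, Nov 26, Nov 27, Nov 30, Dec 1, Dec 2, skipping weekends) brings us to Wednesday, 2026-12-02, which is the last day of the mitigation period.
The last day of the notice period: 5 calendar days after 2026-12-02 is 2026-12-07.
Adding 25 calendar days to 2026-12-07 gives 2027-01-01, which is the date termination becomes effective.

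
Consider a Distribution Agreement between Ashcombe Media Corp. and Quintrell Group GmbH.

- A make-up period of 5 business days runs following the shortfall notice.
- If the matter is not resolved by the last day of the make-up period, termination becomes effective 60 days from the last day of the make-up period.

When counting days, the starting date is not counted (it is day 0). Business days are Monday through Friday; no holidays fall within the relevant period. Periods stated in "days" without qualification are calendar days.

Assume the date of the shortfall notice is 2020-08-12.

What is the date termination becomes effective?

The last day of the make-up period: counting 5 business days from Wednesday, 2020-08-12 (Aug 13, Aug 14, Aug 17, Aug 18, Aug 19, skipping weekends) reaches Wednesday, 2020-08-19.
The date termination becomes effective: 60 calendar days after 2020-08-19 is 2020-10-18.

2020-10-18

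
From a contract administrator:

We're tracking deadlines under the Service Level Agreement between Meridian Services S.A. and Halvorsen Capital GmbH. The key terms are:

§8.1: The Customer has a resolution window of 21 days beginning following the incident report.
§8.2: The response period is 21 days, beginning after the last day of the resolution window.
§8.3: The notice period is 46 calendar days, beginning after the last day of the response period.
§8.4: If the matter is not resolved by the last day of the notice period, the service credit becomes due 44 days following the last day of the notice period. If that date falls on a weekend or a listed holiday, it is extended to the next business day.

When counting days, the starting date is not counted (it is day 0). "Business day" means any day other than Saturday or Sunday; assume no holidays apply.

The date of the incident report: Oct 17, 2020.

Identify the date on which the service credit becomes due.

The last day of the resolution window: 21 calendar days after Oct 17, 2020 is Nov 7, 2020.
Adding 21 calendar days to Nov 7, 2020 gives Nov 28, 2020, which is the last day of the response period.
The last day of the notice period: Nov 28, 2020 + 46 days = Jan 13, 2021.
The date on which the service credit becomes due: Jan 13, 2021 + 44 days = Feb 26, 2021. Feb 26, 2021 is a Friday, so no roll-forward applies.

Feb 26, 2021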